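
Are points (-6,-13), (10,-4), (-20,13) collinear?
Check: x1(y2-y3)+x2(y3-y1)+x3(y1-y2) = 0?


-6*(-4-13) + 10*(13+ 13) - 20*(-13+ 4)
= 102 + 260 + 180 = 542

No, not collinear (determinant = 542)


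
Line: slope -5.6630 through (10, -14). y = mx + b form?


y + 14 = -5.6630(x - 10)
y = -5.6630x - 14 + 5.6630*10
y = -5.6630x + 42.6300

y = -5.6630x + 42.6300


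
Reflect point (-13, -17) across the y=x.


Reflection rule for y=x: (y, x)
(-13, -17) -> (-17, -13)

(-17, -13)


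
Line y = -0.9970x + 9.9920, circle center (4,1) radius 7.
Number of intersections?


Substitute y = -0.9970x + 9.9920: (x-4)^2 + (-0.9970x+9.9920-1)^2 = 49
Expand to Ax^2 + Bx + C = 0, where b-k = 8.992
A = 1+m^2 = 1.994009
B = 2(m(b-k) - h) = 2(-0.9970*8.992 - 4) = -25.930048
C = h^2 + (b-k)^2 - r^2 = 16 + 80.856064 - 49 = 47.856064
disc = B^2-4AC = 672.3674 - 381.7017 = 290.6657
disc > 0

2 intersection points


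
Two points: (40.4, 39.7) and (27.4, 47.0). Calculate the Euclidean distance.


dx = 27.4 - 40.4 = -13.0
dy = 47.0 - 39.7 = 7.3
d = sqrt(169.0 + 53.29) = sqrt(222.29) = 14.9094

14.9094


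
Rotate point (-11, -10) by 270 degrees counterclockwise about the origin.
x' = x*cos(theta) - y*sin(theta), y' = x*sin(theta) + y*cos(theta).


cos(270) = 0, sin(270) = -1
x' = -11*0 + 10*(-1) = -10
y' = -11*(-1) - 10*0 = 11

(-10, 11)


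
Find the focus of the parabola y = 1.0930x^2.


a = 1.0930
4a = 4.3720
focus = (0, 1/4.3720) = (0, 0.2287)

Focus = (0, 0.2287)


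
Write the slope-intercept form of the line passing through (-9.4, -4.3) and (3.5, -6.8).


m = (-2.5)/(12.9) = -0.1938
b = y1 - m*x1 = -4.3 - (-2.5*(-9.4))/(12.9) = -4.3 - 1.8217 = -6.1217

y = -0.1938x - 6.1217


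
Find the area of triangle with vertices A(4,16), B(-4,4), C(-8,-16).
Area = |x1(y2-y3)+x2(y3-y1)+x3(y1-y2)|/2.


4*(4+ 16) = 80
-4*(-16-16) = 128
-8*(16-4) = -96
sum = 112
Area = |112|/2 = 56.0000

56.0000 sq units


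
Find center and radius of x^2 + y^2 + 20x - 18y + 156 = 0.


h = -D/2 = -20/2 = -10
k = -E/2 = 18/2 = 9
r^2 = h^2 + k^2 - F = 100 + 81 - 156 = 25
r = 5

Center (-10, 9), radius = 5


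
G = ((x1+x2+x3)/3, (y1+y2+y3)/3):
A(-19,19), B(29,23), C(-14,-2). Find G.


Gx = (-19+29- 14)/3 = -4/3 = -1.3333
Gy = (19+23- 2)/3 = 40/3 = 13.3333

G = (-1.3333, 13.3333)


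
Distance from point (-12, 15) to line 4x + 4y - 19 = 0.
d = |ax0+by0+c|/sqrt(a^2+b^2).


|4*(-12) + 4*15 - 19| = |-7| = 7
sqrt(16 + 16) = sqrt(32) = 5.6569
d = 7/sqrt(32) = 1.2374

1.2374


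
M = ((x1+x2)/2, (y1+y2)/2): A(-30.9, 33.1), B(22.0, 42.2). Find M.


Mx = (-30.9 + 22.0)/2 = -8.9/2 = -4.4500
My = (33.1 + 42.2)/2 = 75.3/2 = 37.6500

(-4.4500, 37.6500)


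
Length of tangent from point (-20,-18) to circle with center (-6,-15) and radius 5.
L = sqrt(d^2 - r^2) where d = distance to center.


d = sqrt((-20+ 6)^2 + (-18+ 15)^2) = sqrt(196+9) = 14.3178
L = sqrt(205.0000 - 25) = sqrt(180.0000) = 13.4164

13.4164


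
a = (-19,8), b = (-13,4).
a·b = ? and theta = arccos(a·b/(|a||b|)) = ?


a·b = -19*(-13) + 8*4 = 247 + 32 = 279
|a| = sqrt(361+64) = 20.6155
|b| = sqrt(169+16) = 13.6015
cos(theta) = 279/(sqrt(425)*sqrt(185)) = 279/sqrt(78625) = 0.995002
theta = arccos(279/sqrt(78625)) = 5.7309 degrees

a·b = 279, theta = 5.7309 deg


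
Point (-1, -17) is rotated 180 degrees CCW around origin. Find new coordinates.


cos(180) = -1, sin(180) = 0
x' = -1*(-1) + 17*0 = 1
y' = -1*0 - 17*(-1) = 17

(1, 17)


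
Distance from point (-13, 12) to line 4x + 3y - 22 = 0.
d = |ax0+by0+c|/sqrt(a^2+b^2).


|4*(-13) + 3*12 - 22| = |-38| = 38
sqrt(16 + 9) = sqrt(25) = 5.0000
d = 38/sqrt(25) = 7.6000

7.6000


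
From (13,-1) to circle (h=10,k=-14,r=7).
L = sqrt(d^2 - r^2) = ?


d = sqrt((13-10)^2 + (-1+ 14)^2) = sqrt(9+169) = 13.3417
L = sqrt(178.0000 - 49) = sqrt(129.0000) = 11.3578

11.3578


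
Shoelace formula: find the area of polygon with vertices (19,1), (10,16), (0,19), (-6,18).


sum(xi*y_{i+1}) = 19*16 + 10*19 + 0*18 - 6*1 = 488
sum(yi*x_{i+1}) = 1*10 + 16*0 + 19*(-6) + 18*19 = 238
Area = |488 - 238|/2 = 250/2 = 125.0000

125.0000 sq units


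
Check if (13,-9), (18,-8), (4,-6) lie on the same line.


13*(-8+ 6) + 18*(-6+ 9) + 4*(-9+ 8)
= -26 + 54 - 4 = 24

No, not collinear (determinant = 24)


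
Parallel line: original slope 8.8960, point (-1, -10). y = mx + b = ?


Parallel lines have equal slopes.
m2 = 8.8960
b2 = -10 - 8.8960*(-1) = -1.1040

y = 8.8960x - 1.1040


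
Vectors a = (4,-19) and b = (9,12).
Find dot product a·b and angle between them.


a·b = 4*9 - 19*12 = 36 - 228 = -192
|a| = sqrt(16+361) = 19.4165
|b| = sqrt(81+144) = 15.0000
cos(theta) = -192/(sqrt(377)*sqrt(225)) = -192/sqrt(84825) = -0.659234
theta = arccos(-192/sqrt(84825)) = 131.2414 degrees

a·b = -192, theta = 131.2414 deg


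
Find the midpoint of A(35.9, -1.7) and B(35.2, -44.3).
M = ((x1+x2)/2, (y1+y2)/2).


Mx = (35.9 + 35.2)/2 = 71.1/2 = 35.5500
My = (-1.7 - 44.3)/2 = -46.0/2 = -23.0000

(35.5500, -23.0000)


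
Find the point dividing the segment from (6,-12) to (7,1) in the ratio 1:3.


Px = (1*7 + 3*6)/4 = 25/4 = 6.2500
Py = (1*1 + 3*(-12))/4 = -35/4 = -8.7500

P = (6.2500, -8.7500)


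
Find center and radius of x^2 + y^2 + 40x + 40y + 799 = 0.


h = -D/2 = -40/2 = -20
k = -E/2 = -40/2 = -20
r^2 = h^2 + k^2 - F = 400 + 400 - 799 = 1
r = 1

Center (-20, -20), radius = 1


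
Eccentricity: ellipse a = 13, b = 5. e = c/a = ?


c = sqrt(169-25) = sqrt(144) = 12.0000
e = c/a = 12/13 = 0.9231

e = 0.9231


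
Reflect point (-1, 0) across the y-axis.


Reflection rule for y-axis: (-x, y)
(-1, 0) -> (1, 0)

(1, 0)


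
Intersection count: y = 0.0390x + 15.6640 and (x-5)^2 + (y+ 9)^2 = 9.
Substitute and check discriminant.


Substitute y = 0.0390x + 15.6640: (x-5)^2 + (0.0390x+15.6640+ 9)^2 = 9
Expand to Ax^2 + Bx + C = 0, where b-k = 24.664
A = 1+m^2 = 1.001521
B = 2(m(b-k) - h) = 2(0.0390*24.664 - 5) = -8.076208
C = h^2 + (b-k)^2 - r^2 = 25 + 608.312896 - 9 = 624.312896
disc = B^2-4AC = 65.2251 - 2501.0499 = -2435.8248
disc < 0

0 intersection points


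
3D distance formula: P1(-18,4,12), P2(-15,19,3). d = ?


dx=3, dy=15, dz=-9
d = sqrt(9+225+81) = sqrt(315) = 17.7482

17.7482


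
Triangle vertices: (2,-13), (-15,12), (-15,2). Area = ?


2*(12-2) = 20
-15*(2+ 13) = -225
-15*(-13-12) = 375
sum = 170
Area = |170|/2 = 85.0000

85.0000 sq units


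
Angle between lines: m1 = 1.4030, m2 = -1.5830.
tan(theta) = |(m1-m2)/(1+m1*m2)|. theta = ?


m1-m2 = 2.986
1+m1*m2 = -1.220949
tan(theta) = |2.986/(-1.220949)| = 2.445639
theta = arctan(|2.986/(-1.220949)|) = 67.7608 degrees (acute angle)

67.7608 degrees


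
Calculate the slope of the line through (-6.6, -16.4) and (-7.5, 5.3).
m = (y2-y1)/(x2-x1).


dy = 5.3 + 16.4 = 21.7
dx = -7.5 + 6.6 = -0.9
m = 21.7/(-0.9) = -24.1111

m = -24.1111


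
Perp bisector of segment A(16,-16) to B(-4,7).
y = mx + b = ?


Midpoint = (6, -4.5)
Slope of AB = dy/dx = 23/(-20) = -1.1500
Perp slope = -dx/dy = 20/23 = 0.8696
b = My - (perp slope)*Mx = -4.5 + (-20*6)/23 = -4.5 - 5.2174 = -9.7174

y = 0.8696x - 9.7174


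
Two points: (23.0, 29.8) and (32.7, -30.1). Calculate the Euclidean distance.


dx = 32.7 - 23.0 = 9.7
dy = -30.1 - 29.8 = -59.9
d = sqrt(94.09 + 3588.01) = sqrt(3682.1) = 60.6803

60.6803


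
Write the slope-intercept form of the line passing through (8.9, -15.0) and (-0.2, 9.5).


m = (24.5)/(-9.1) = -2.6923
b = y1 - m*x1 = -15.0 - (24.5*8.9)/(-9.1) = -15.0 + 23.9615 = 8.9615

y = -2.6923x + 8.9615


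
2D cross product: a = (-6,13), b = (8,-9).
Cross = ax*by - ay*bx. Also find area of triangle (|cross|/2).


cross = -6*(-9) - 13*8 = 54 - 104 = -50
Triangle area = |-50|/2 = 50/2 = 25.0000

cross = -50, triangle area = 25.0000


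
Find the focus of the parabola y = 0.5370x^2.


a = 0.5370
4a = 2.1480
focus = (0, 1/2.1480) = (0, 0.4655)

Focus = (0, 0.4655)


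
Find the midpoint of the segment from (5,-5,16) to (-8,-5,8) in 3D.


Mx = (5- 8)/2 = -1.5000
My = (-5- 5)/2 = -5.0000
Mz = (16+8)/2 = 12.0000

M = (-1.5000, -5.0000, 12.0000)


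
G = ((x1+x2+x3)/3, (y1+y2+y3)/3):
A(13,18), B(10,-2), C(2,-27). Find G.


Gx = (13+10+2)/3 = 25/3 = 8.3333
Gy = (18- 2- 27)/3 = -11/3 = -3.6667

G = (8.3333, -3.6667)


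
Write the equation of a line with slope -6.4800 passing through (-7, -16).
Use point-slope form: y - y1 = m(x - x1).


y + 16 = -6.4800(x + 7)
y = -6.4800x - 16 + 6.4800*(-7)
y = -6.4800x - 61.3600

y = -6.4800x - 61.3600


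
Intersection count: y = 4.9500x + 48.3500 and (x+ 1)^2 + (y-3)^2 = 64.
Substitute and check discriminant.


Substitute y = 4.9500x + 48.3500: (x+ 1)^2 + (4.9500x+48.3500-3)^2 = 64
Expand to Ax^2 + Bx + C = 0, where b-k = 45.35
A = 1+m^2 = 25.5025
B = 2(m(b-k) - h) = 2(4.9500*45.35 + 1) = 450.965
C = h^2 + (b-k)^2 - r^2 = 1 + 2056.6225 - 64 = 1993.6225
disc = B^2-4AC = 203369.4312 - 203369.4312 = 0
disc = 0

1 intersection point (tangent)


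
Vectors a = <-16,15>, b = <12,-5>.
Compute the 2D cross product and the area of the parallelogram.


cross = -16*(-5) - 15*12 = 80 - 180 = -100
Parallelogram area = |-100| = 100

cross = -100, parallelogram area = 100


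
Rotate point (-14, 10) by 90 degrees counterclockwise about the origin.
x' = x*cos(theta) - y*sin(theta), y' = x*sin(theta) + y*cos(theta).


cos(90) = 0, sin(90) = 1
x' = -14*0 - 10*1 = -10
y' = -14*1 + 10*0 = -14

(-10, -14)


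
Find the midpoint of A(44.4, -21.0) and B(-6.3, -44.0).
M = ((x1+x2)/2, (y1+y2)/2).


Mx = (44.4 - 6.3)/2 = 38.1/2 = 19.0500
My = (-21.0 - 44.0)/2 = -65.0/2 = -32.5000

(19.0500, -32.5000)


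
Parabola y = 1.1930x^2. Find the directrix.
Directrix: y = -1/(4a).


a = 1.1930
1/(4a) = 0.2096
directrix: y = -0.2096 = -0.2096

y = -0.2096


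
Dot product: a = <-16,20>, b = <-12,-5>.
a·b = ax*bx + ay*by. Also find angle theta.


a·b = -16*(-12) + 20*(-5) = 192 - 100 = 92
|a| = sqrt(256+400) = 25.6125
|b| = sqrt(144+25) = 13.0000
cos(theta) = 92/(sqrt(656)*sqrt(169)) = 92/sqrt(110864) = 0.276307
theta = arccos(92/sqrt(110864)) = 73.9601 degrees

a·b = 92, theta = 73.9601 deg


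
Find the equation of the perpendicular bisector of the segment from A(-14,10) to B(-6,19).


Midpoint = (-10, 14.5)
Slope of AB = dy/dx = 9/8 = 1.1250
Perp slope = -dx/dy = -8/9 = -0.8889
b = My - (perp slope)*Mx = 14.5 + (8*(-10))/9 = 14.5 - 8.8889 = 5.6111

y = -0.8889x + 5.6111


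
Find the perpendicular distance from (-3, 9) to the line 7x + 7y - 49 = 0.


|7*(-3) + 7*9 - 49| = |-7| = 7
sqrt(49 + 49) = sqrt(98) = 9.8995
d = 7/sqrt(98) = 0.7071

0.7071


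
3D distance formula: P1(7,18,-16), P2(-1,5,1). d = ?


dx=-8, dy=-13, dz=17
d = sqrt(64+169+289) = sqrt(522) = 22.8473

22.8473


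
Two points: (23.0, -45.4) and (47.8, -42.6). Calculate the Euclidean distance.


dx = 47.8 - 23.0 = 24.8
dy = -42.6 + 45.4 = 2.8
d = sqrt(615.04 + 7.84) = sqrt(622.88) = 24.9576

24.9576


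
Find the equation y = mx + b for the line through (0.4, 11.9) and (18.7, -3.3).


m = (-15.2)/(18.3) = -0.8306
b = y1 - m*x1 = 11.9 - (-15.2*0.4)/(18.3) = 11.9 + 0.3322 = 12.2322

y = -0.8306x + 12.2322


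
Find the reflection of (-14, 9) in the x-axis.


Reflection rule for x-axis: (x, -y)
(-14, 9) -> (-14, -9)

(-14, -9)


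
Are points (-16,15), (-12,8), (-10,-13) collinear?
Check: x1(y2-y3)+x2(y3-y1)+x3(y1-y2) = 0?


-16*(8+ 13) - 12*(-13-15) - 10*(15-8)
= -336 + 336 - 70 = -70

No, not collinear (determinant = -70)


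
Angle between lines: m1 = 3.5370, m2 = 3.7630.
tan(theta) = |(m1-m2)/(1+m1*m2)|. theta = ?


m1-m2 = -0.226
1+m1*m2 = 14.309731
tan(theta) = |-0.226/14.309731| = 0.015793
theta = arctan(|-0.226/14.309731|) = 0.9048 degrees (acute angle)

0.9048 degrees


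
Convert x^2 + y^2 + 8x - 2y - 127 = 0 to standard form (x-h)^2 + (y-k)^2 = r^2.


h = -D/2 = -8/2 = -4
k = -E/2 = 2/2 = 1
r^2 = h^2 + k^2 - F = 16 + 1 + 127 = 144
r = 12

Center (-4, 1), radius = 12


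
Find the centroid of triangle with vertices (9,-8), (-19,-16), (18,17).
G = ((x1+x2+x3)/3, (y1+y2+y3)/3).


Gx = (9- 19+18)/3 = 8/3 = 2.6667
Gy = (-8- 16+17)/3 = -7/3 = -2.3333

G = (2.6667, -2.3333)


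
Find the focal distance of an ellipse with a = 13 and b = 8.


c^2 = 13^2 - 8^2 = 169 - 64 = 105
c = sqrt(105) = 10.2470

c = 10.2470


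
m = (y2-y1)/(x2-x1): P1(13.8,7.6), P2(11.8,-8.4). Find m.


dy = -8.4 - 7.6 = -16.0
dx = 11.8 - 13.8 = -2.0
m = -16.0/(-2.0) = 8.0000

m = 8.0000


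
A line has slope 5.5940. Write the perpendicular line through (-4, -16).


Perpendicular slope = -1/m1 = -1/5.5940 = -0.1788
b2 = y0 - m2*x0 = -16 - 4/5.5940 = -16 - 0.7151 = -16.7151

y = -0.1788x - 16.7151


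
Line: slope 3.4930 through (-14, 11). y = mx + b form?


y - 11 = 3.4930(x + 14)
y = 3.4930x + 11 - 3.4930*(-14)
y = 3.4930x + 59.9020

y = 3.4930x + 59.9020


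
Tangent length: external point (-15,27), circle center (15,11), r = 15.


d = sqrt((-15-15)^2 + (27-11)^2) = sqrt(900+256) = 34.0000
L = sqrt(1156.0000 - 225) = sqrt(931.0000) = 30.5123

30.5123


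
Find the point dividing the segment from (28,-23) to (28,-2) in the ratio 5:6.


Px = (5*28 + 6*28)/11 = 308/11 = 28.0000
Py = (5*(-2) + 6*(-23))/11 = -148/11 = -13.4545

P = (28.0000, -13.4545)


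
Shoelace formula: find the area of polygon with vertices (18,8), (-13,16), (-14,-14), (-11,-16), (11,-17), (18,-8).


sum(xi*y_{i+1}) = 18*16 - 13*(-14) - 14*(-16) - 11*(-17) + 11*(-8) + 18*8 = 937
sum(yi*x_{i+1}) = 8*(-13) + 16*(-14) - 14*(-11) - 16*11 - 17*18 - 8*18 = -800
Area = |937 + 800|/2 = 1737/2 = 868.5000

868.5000 sq units


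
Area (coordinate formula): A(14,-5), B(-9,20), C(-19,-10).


14*(20+ 10) = 420
-9*(-10+ 5) = 45
-19*(-5-20) = 475
sum = 940
Area = |940|/2 = 470.0000

470.0000 sq units


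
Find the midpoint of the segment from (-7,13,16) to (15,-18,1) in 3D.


Mx = (-7+15)/2 = 4.0000
My = (13- 18)/2 = -2.5000
Mz = (16+1)/2 = 8.5000

M = (4.0000, -2.5000, 8.5000)


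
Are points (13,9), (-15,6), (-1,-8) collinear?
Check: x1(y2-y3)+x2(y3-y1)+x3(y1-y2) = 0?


13*(6+ 8) - 15*(-8-9) - 1*(9-6)
= 182 + 255 - 3 = 434

No, not collinear (determinant = 434)


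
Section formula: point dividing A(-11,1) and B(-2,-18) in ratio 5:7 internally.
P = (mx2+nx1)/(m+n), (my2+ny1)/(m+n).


Px = (5*(-2) + 7*(-11))/12 = -87/12 = -7.2500
Py = (5*(-18) + 7*1)/12 = -83/12 = -6.9167

P = (-7.2500, -6.9167)


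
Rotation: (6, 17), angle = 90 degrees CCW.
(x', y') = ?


cos(90) = 0, sin(90) = 1
x' = 6*0 - 17*1 = -17
y' = 6*1 + 17*0 = 6

(-17, 6)


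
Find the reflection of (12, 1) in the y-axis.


Reflection rule for y-axis: (-x, y)
(12, 1) -> (-12, 1)

(-12, 1)


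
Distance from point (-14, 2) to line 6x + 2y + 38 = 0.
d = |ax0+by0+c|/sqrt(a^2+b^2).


|6*(-14) + 2*2 + 38| = |-42| = 42
sqrt(36 + 4) = sqrt(40) = 6.3246
d = 42/sqrt(40) = 6.6408

6.6408


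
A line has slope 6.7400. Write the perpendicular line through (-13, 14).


Perpendicular slope = -1/m1 = -1/6.7400 = -0.1484
b2 = y0 - m2*x0 = 14 - 13/6.7400 = 14 - 1.9288 = 12.0712

y = -0.1484x + 12.0712


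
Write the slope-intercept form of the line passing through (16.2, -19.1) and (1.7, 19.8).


m = (38.9)/(-14.5) = -2.6828
b = y1 - m*x1 = -19.1 - (38.9*16.2)/(-14.5) = -19.1 + 43.4607 = 24.3607

y = -2.6828x + 24.3607


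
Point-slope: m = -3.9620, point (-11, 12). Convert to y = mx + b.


y - 12 = -3.9620(x + 11)
y = -3.9620x + 12 + 3.9620*(-11)
y = -3.9620x - 31.5820

y = -3.9620x - 31.5820


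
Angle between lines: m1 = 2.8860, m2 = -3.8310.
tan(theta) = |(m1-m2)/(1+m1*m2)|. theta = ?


m1-m2 = 6.717
1+m1*m2 = -10.056266
tan(theta) = |6.717/(-10.056266)| = 0.667942
theta = arctan(|6.717/(-10.056266)|) = 33.7406 degrees (acute angle)

33.7406 degrees


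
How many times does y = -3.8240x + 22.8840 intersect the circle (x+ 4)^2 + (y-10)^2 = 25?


Substitute y = -3.8240x + 22.8840: (x+ 4)^2 + (-3.8240x+22.8840-10)^2 = 25
Expand to Ax^2 + Bx + C = 0, where b-k = 12.884
A = 1+m^2 = 15.622976
B = 2(m(b-k) - h) = 2(-3.8240*12.884 + 4) = -90.536832
C = h^2 + (b-k)^2 - r^2 = 16 + 165.997456 - 25 = 156.997456
disc = B^2-4AC = 8196.9179 - 9811.0699 = -1614.1520
disc < 0

0 intersection points


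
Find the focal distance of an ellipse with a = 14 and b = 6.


c^2 = 14^2 - 6^2 = 196 - 36 = 160
c = sqrt(160) = 12.6491

c = 12.6491


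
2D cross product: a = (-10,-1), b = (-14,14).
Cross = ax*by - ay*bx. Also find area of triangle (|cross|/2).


cross = -10*14 + 1*(-14) = -140 - 14 = -154
Triangle area = |-154|/2 = 154/2 = 77.0000

cross = -154, triangle area = 77.0000


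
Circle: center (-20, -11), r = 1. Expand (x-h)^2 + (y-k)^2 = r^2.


(x+ 20)^2 + (y+ 11)^2 = 1^2
D = -2h = 40, E = -2k = 22
F = h^2+k^2-r^2 = 400+121-1 = 520

x^2 + y^2 + 40x + 22y + 520 = 0


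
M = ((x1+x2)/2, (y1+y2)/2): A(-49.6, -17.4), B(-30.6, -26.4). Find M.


Mx = (-49.6 - 30.6)/2 = -80.2/2 = -40.1000
My = (-17.4 - 26.4)/2 = -43.8/2 = -21.9000

(-40.1000, -21.9000)


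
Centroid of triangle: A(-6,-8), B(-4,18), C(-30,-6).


Gx = (-6- 4- 30)/3 = -40/3 = -13.3333
Gy = (-8+18- 6)/3 = 4/3 = 1.3333

G = (-13.3333, 1.3333)


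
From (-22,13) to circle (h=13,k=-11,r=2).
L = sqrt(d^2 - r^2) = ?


d = sqrt((-22-13)^2 + (13+ 11)^2) = sqrt(1225+576) = 42.4382
L = sqrt(1801.0000 - 4) = sqrt(1797.0000) = 42.3910

42.3910


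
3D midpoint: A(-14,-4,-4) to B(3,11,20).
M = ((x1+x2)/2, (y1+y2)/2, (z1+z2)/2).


Mx = (-14+3)/2 = -5.5000
My = (-4+11)/2 = 3.5000
Mz = (-4+20)/2 = 8.0000

M = (-5.5000, 3.5000, 8.0000)


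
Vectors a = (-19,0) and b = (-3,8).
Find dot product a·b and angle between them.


a·b = -19*(-3) + 0*8 = 57 + 0 = 57
|a| = sqrt(361+0) = 19.0000
|b| = sqrt(9+64) = 8.5440
cos(theta) = 57/(sqrt(361)*sqrt(73)) = 57/sqrt(26353) = 0.351123
theta = arccos(57/sqrt(26353)) = 69.4440 degrees

a·b = 57, theta = 69.4440 deg


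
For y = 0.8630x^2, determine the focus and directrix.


a = 0.8630
1/(4a) = 0.2897
Focus = (0, 0.2897)
Directrix: y = -0.2897

Focus = (0, 0.2897), Directrix: y = -0.2897


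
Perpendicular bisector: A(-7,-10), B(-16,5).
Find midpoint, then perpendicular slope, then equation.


Midpoint = (-11.5, -2.5)
Slope of AB = dy/dx = 15/(-9) = -1.6667
Perp slope = -dx/dy = 9/15 = 0.6000
b = My - (perp slope)*Mx = -2.5 + (-9*(-11.5))/15 = -2.5 + 6.9000 = 4.4000

y = 0.6000x + 4.4000


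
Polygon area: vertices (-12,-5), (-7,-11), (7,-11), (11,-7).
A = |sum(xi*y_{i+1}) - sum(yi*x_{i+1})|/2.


sum(xi*y_{i+1}) = -12*(-11) - 7*(-11) + 7*(-7) + 11*(-5) = 105
sum(yi*x_{i+1}) = -5*(-7) - 11*7 - 11*11 - 7*(-12) = -79
Area = |105 + 79|/2 = 184/2 = 92.0000

92.0000 sq units


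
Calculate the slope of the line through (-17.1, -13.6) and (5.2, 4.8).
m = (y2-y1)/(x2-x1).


dy = 4.8 + 13.6 = 18.4
dx = 5.2 + 17.1 = 22.3
m = 18.4/22.3 = 0.8251

m = 0.8251


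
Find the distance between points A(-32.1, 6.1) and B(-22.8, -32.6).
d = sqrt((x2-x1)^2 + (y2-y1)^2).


dx = -22.8 + 32.1 = 9.3
dy = -32.6 - 6.1 = -38.7
d = sqrt(86.49 + 1497.69) = sqrt(1584.18) = 39.8018

39.8018


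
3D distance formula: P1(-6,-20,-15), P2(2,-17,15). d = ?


dx=8, dy=3, dz=30
d = sqrt(64+9+900) = sqrt(973) = 31.1929

31.1929


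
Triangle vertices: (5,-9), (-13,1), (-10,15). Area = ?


5*(1-15) = -70
-13*(15+ 9) = -312
-10*(-9-1) = 100
sum = -282
Area = |-282|/2 = 141.0000

141.0000 sq units


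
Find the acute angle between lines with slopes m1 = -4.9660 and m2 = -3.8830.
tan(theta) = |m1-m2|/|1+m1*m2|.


m1-m2 = -1.083
1+m1*m2 = 20.282978
tan(theta) = |-1.083/20.282978| = 0.053395
theta = arctan(|-1.083/20.282978|) = 3.0564 degrees (acute angle)

3.0564 degrees


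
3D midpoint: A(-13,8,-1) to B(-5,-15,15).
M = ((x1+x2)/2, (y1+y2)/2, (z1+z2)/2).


Mx = (-13- 5)/2 = -9.0000
My = (8- 15)/2 = -3.5000
Mz = (-1+15)/2 = 7.0000

M = (-9.0000, -3.5000, 7.0000)


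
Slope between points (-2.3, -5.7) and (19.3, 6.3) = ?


dy = 6.3 + 5.7 = 12.0
dx = 19.3 + 2.3 = 21.6
m = 12.0/21.6 = 0.5556

m = 0.5556


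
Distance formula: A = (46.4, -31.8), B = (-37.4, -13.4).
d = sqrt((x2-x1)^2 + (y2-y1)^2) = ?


dx = -37.4 - 46.4 = -83.8
dy = -13.4 + 31.8 = 18.4
d = sqrt(7022.44 + 338.56) = sqrt(7361.0) = 85.7963

85.7963


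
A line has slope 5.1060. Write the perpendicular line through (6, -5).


Perpendicular slope = -1/m1 = -1/5.1060 = -0.1958
b2 = y0 - m2*x0 = -5 + 6/5.1060 = -5 + 1.1751 = -3.8249

y = -0.1958x - 3.8249


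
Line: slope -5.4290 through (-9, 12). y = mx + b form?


y - 12 = -5.4290(x + 9)
y = -5.4290x + 12 + 5.4290*(-9)
y = -5.4290x - 36.8610

y = -5.4290x - 36.8610


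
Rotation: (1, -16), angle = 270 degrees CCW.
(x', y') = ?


cos(270) = 0, sin(270) = -1
x' = 1*0 + 16*(-1) = -16
y' = 1*(-1) - 16*0 = -1

(-16, -1)


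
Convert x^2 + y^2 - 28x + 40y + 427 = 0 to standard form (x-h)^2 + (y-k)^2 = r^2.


h = -D/2 = 28/2 = 14
k = -E/2 = -40/2 = -20
r^2 = h^2 + k^2 - F = 196 + 400 - 427 = 169
r = 13

Center (14, -20), radius = 13


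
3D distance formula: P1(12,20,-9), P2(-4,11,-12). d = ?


dx=-16, dy=-9, dz=-3
d = sqrt(256+81+9) = sqrt(346) = 18.6011

18.6011


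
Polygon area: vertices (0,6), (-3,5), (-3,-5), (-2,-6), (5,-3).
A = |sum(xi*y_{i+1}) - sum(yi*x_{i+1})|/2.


sum(xi*y_{i+1}) = 0*5 - 3*(-5) - 3*(-6) - 2*(-3) + 5*6 = 69
sum(yi*x_{i+1}) = 6*(-3) + 5*(-3) - 5*(-2) - 6*5 - 3*0 = -53
Area = |69 + 53|/2 = 122/2 = 61.0000

61.0000 sq units


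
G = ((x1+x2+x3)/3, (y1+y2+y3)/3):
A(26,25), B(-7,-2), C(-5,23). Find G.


Gx = (26- 7- 5)/3 = 14/3 = 4.6667
Gy = (25- 2+23)/3 = 46/3 = 15.3333

G = (4.6667, 15.3333)


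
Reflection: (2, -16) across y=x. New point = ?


Reflection rule for y=x: (y, x)
(2, -16) -> (-16, 2)

(-16, 2)


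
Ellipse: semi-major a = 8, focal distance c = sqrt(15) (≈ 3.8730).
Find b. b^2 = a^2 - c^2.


b^2 = 8^2 - (sqrt(15))^2 = 64 - 15 = 49
b = sqrt(49) = 7

b = 7


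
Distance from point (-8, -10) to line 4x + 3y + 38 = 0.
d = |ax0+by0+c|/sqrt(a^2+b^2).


|4*(-8) + 3*(-10) + 38| = |-24| = 24
sqrt(16 + 9) = sqrt(25) = 5.0000
d = 24/sqrt(25) = 4.8000

4.8000


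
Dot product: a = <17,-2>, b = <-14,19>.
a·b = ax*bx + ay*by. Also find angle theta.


a·b = 17*(-14) - 2*19 = -238 - 38 = -276
|a| = sqrt(289+4) = 17.1172
|b| = sqrt(196+361) = 23.6008
cos(theta) = -276/(sqrt(293)*sqrt(557)) = -276/sqrt(163201) = -0.683200
theta = arccos(-276/sqrt(163201)) = 133.0942 degrees

a·b = -276, theta = 133.0942 deg


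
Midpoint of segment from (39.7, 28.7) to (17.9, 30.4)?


Mx = (39.7 + 17.9)/2 = 57.6/2 = 28.8000
My = (28.7 + 30.4)/2 = 59.1/2 = 29.5500

(28.8000, 29.5500)


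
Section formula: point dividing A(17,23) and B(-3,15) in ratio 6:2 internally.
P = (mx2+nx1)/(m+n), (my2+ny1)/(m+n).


Px = (6*(-3) + 2*17)/8 = 16/8 = 2.0000
Py = (6*15 + 2*23)/8 = 136/8 = 17.0000

P = (2.0000, 17.0000)


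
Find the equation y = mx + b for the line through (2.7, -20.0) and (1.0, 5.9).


m = (25.9)/(-1.7) = -15.2353
b = y1 - m*x1 = -20.0 - (25.9*2.7)/(-1.7) = -20.0 + 41.1353 = 21.1353

y = -15.2353x + 21.1353


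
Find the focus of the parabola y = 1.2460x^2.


a = 1.2460
4a = 4.9840
focus = (0, 1/4.9840) = (0, 0.2006)

Focus = (0, 0.2006)


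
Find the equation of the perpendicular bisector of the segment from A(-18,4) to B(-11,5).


Midpoint = (-14.5, 4.5)
Slope of AB = dy/dx = 1/7 = 0.1429
Perp slope = -dx/dy = -7/1 = -7.0000
b = My - (perp slope)*Mx = 4.5 + (7*(-14.5))/1 = 4.5 - 101.5000 = -97.0000

y = -7.0000x - 97.0000


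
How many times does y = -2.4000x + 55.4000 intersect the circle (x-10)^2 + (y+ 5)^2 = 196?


Substitute y = -2.4000x + 55.4000: (x-10)^2 + (-2.4000x+55.4000+ 5)^2 = 196
Expand to Ax^2 + Bx + C = 0, where b-k = 60.4
A = 1+m^2 = 6.76
B = 2(m(b-k) - h) = 2(-2.4000*60.4 - 10) = -309.92
C = h^2 + (b-k)^2 - r^2 = 100 + 3648.16 - 196 = 3552.16
disc = B^2-4AC = 96050.4064 - 96050.4064 = 0
disc = 0

1 intersection point (tangent)


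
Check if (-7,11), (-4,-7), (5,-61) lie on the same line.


-7*(-7+ 61) - 4*(-61-11) + 5*(11+ 7)
= -378 + 288 + 90 = 0

Yes, collinear (determinant = 0)


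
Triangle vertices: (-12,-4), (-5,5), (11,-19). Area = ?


-12*(5+ 19) = -288
-5*(-19+ 4) = 75
11*(-4-5) = -99
sum = -312
Area = |-312|/2 = 156.0000

156.0000 sq units


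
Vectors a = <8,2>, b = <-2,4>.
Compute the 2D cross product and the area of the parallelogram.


cross = 8*4 - 2*(-2) = 32 + 4 = 36
Parallelogram area = |36| = 36

cross = 36, parallelogram area = 36


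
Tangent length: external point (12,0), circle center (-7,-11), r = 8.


d = sqrt((12+ 7)^2 + (0+ 11)^2) = sqrt(361+121) = 21.9545
L = sqrt(482.0000 - 64) = sqrt(418.0000) = 20.4450

20.4450


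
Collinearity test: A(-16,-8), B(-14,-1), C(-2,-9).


-16*(-1+ 9) - 14*(-9+ 8) - 2*(-8+ 1)
= -128 + 14 + 14 = -100

No, not collinear (determinant = -100)


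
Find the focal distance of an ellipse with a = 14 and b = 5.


c^2 = 14^2 - 5^2 = 196 - 25 = 171
c = sqrt(171) = 13.0767

c = 13.0767


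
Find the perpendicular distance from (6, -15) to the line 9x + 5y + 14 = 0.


|9*6 + 5*(-15) + 14| = |-7| = 7
sqrt(81 + 25) = sqrt(106) = 10.2956
d = 7/sqrt(106) = 0.6799

0.6799


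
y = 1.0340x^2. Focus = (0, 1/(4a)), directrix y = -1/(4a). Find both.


a = 1.0340
1/(4a) = 0.2418
Focus = (0, 0.2418)
Directrix: y = -0.2418

Focus = (0, 0.2418), Directrix: y = -0.2418


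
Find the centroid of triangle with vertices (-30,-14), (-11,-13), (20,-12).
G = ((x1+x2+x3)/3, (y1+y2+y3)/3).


Gx = (-30- 11+20)/3 = -21/3 = -7.0000
Gy = (-14- 13- 12)/3 = -39/3 = -13.0000

G = (-7.0000, -13.0000)


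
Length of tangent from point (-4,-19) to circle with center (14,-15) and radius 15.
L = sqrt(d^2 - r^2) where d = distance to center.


d = sqrt((-4-14)^2 + (-19+ 15)^2) = sqrt(324+16) = 18.4391
L = sqrt(340.0000 - 225) = sqrt(115.0000) = 10.7238

10.7238


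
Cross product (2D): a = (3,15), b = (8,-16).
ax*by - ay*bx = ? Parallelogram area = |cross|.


cross = 3*(-16) - 15*8 = -48 - 120 = -168
Parallelogram area = |-168| = 168

cross = -168, parallelogram area = 168


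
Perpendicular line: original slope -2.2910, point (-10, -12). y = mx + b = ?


Perpendicular slope = -1/m1 = -1/(-2.2910) = 0.4365
b2 = y0 - m2*x0 = -12 - 10/(-2.2910) = -12 + 4.3649 = -7.6351

y = 0.4365x - 7.6351


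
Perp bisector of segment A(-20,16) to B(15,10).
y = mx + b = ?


Midpoint = (-2.5, 13)
Slope of AB = dy/dx = -6/35 = -0.1714
Perp slope = -dx/dy = 35/6 = 5.8333
b = My - (perp slope)*Mx = 13 + (35*(-2.5))/(-6) = 13 + 14.5833 = 27.5833

y = 5.8333x + 27.5833


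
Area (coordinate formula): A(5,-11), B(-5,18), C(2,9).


5*(18-9) = 45
-5*(9+ 11) = -100
2*(-11-18) = -58
sum = -113
Area = |-113|/2 = 56.5000

56.5000 sq units


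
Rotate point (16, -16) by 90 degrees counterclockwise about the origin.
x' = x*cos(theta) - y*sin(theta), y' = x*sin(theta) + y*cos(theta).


cos(90) = 0, sin(90) = 1
x' = 16*0 + 16*1 = 16
y' = 16*1 - 16*0 = 16

(16, 16)


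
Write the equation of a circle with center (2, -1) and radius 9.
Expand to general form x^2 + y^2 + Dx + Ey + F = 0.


(x-2)^2 + (y+ 1)^2 = 9^2
D = -2h = -4, E = -2k = 2
F = h^2+k^2-r^2 = 4+1-81 = -76

x^2 + y^2 - 4x + 2y - 76 = 0


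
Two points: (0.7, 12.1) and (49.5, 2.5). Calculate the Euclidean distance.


dx = 49.5 - 0.7 = 48.8
dy = 2.5 - 12.1 = -9.6
d = sqrt(2381.44 + 92.16) = sqrt(2473.6) = 49.7353

49.7353


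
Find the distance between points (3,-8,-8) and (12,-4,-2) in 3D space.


dx=9, dy=4, dz=6
d = sqrt(81+16+36) = sqrt(133) = 11.5326

11.5326


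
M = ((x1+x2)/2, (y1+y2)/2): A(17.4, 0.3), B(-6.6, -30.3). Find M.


Mx = (17.4 - 6.6)/2 = 10.8/2 = 5.4000
My = (0.3 - 30.3)/2 = -30.0/2 = -15.0000

(5.4000, -15.0000)


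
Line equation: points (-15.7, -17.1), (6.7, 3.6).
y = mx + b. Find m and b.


m = (20.7)/(22.4) = 0.9241
b = y1 - m*x1 = -17.1 - (20.7*(-15.7))/(22.4) = -17.1 + 14.5085 = -2.5915

y = 0.9241x - 2.5915


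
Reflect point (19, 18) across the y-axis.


Reflection rule for y-axis: (-x, y)
(19, 18) -> (-19, 18)

(-19, 18)


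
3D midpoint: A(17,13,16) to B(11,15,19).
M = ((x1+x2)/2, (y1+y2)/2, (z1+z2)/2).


Mx = (17+11)/2 = 14.0000
My = (13+15)/2 = 14.0000
Mz = (16+19)/2 = 17.5000

M = (14.0000, 14.0000, 17.5000)


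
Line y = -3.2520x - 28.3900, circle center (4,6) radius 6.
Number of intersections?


Substitute y = -3.2520x - 28.3900: (x-4)^2 + (-3.2520x- 28.3900-6)^2 = 36
Expand to Ax^2 + Bx + C = 0, where b-k = -34.39
A = 1+m^2 = 11.575504
B = 2(m(b-k) - h) = 2(-3.2520*(-34.39) - 4) = 215.67256
C = h^2 + (b-k)^2 - r^2 = 16 + 1182.6721 - 36 = 1162.6721
disc = B^2-4AC = 46514.6531 - 53834.0622 = -7319.4091
disc < 0

0 intersection points


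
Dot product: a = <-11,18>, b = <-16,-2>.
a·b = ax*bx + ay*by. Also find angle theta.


a·b = -11*(-16) + 18*(-2) = 176 - 36 = 140
|a| = sqrt(121+324) = 21.0950
|b| = sqrt(256+4) = 16.1245
cos(theta) = 140/(sqrt(445)*sqrt(260)) = 140/sqrt(115700) = 0.411587
theta = arccos(140/sqrt(115700)) = 65.6955 degrees

a·b = 140, theta = 65.6955 deg


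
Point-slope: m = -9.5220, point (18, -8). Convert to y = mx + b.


y + 8 = -9.5220(x - 18)
y = -9.5220x - 8 + 9.5220*18
y = -9.5220x + 163.3960

y = -9.5220x + 163.3960


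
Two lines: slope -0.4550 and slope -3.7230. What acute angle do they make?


m1-m2 = 3.268
1+m1*m2 = 2.693965
tan(theta) = |3.268/2.693965| = 1.213082
theta = arctan(|3.268/2.693965|) = 50.4996 degrees (acute angle)

50.4996 degrees


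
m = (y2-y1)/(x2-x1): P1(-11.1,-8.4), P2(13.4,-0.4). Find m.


dy = -0.4 + 8.4 = 8.0
dx = 13.4 + 11.1 = 24.5
m = 8.0/24.5 = 0.3265

m = 0.3265


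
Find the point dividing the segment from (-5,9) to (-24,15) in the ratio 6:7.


Px = (6*(-24) + 7*(-5))/13 = -179/13 = -13.7692
Py = (6*15 + 7*9)/13 = 153/13 = 11.7692

P = (-13.7692, 11.7692)


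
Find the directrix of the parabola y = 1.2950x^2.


a = 1.2950
1/(4a) = 0.1931
directrix: y = -0.1931 = -0.1931

y = -0.1931


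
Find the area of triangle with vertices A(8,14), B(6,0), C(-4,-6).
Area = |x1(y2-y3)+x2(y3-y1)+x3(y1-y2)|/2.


8*(0+ 6) = 48
6*(-6-14) = -120
-4*(14-0) = -56
sum = -128
Area = |-128|/2 = 64.0000

64.0000 sq units


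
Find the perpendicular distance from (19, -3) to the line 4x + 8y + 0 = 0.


|4*19 + 8*(-3) + 0| = |52| = 52
sqrt(16 + 64) = sqrt(80) = 8.9443
d = 52/sqrt(80) = 5.8138

5.8138


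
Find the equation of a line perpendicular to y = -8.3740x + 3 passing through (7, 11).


Perpendicular slope = -1/m1 = -1/(-8.3740) = 0.1194
b2 = y0 - m2*x0 = 11 + 7/(-8.3740) = 11 - 0.8359 = 10.1641

y = 0.1194x + 10.1641


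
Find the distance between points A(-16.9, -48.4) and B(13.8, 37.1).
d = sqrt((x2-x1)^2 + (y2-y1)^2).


dx = 13.8 + 16.9 = 30.7
dy = 37.1 + 48.4 = 85.5
d = sqrt(942.49 + 7310.25) = sqrt(8252.74) = 90.8446

90.8446


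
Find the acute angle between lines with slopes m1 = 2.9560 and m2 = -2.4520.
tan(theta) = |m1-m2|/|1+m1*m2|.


m1-m2 = 5.408
1+m1*m2 = -6.248112
tan(theta) = |5.408/(-6.248112)| = 0.865541
theta = arctan(|5.408/(-6.248112)|) = 40.8775 degrees (acute angle)

40.8775 degrees


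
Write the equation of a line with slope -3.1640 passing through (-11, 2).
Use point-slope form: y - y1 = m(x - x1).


y - 2 = -3.1640(x + 11)
y = -3.1640x + 2 + 3.1640*(-11)
y = -3.1640x - 32.8040

y = -3.1640x - 32.8040


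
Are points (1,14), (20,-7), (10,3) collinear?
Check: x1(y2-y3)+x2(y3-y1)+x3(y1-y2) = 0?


1*(-7-3) + 20*(3-14) + 10*(14+ 7)
= -10 - 220 + 210 = -20

No, not collinear (determinant = -20)


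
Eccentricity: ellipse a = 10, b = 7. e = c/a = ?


c = sqrt(100-49) = sqrt(51) = 7.1414
e = c/a = sqrt(51)/10 = 0.7141

e = 0.7141


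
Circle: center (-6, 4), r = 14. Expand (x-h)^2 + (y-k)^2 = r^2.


(x+ 6)^2 + (y-4)^2 = 14^2
D = -2h = 12, E = -2k = -8
F = h^2+k^2-r^2 = 36+16-196 = -144

x^2 + y^2 + 12x - 8y - 144 = 0


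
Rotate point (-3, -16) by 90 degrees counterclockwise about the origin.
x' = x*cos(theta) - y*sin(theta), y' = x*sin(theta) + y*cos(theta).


cos(90) = 0, sin(90) = 1
x' = -3*0 + 16*1 = 16
y' = -3*1 - 16*0 = -3

(16, -3)


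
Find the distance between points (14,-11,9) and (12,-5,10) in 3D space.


dx=-2, dy=6, dz=1
d = sqrt(4+36+1) = sqrt(41) = 6.4031

6.4031


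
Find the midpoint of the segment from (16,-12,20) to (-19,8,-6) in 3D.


Mx = (16- 19)/2 = -1.5000
My = (-12+8)/2 = -2.0000
Mz = (20- 6)/2 = 7.0000

M = (-1.5000, -2.0000, 7.0000)


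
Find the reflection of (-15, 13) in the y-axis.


Reflection rule for y-axis: (-x, y)
(-15, 13) -> (15, 13)

(15, 13)


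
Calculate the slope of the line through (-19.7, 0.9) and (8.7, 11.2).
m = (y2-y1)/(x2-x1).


dy = 11.2 - 0.9 = 10.3
dx = 8.7 + 19.7 = 28.4
m = 10.3/28.4 = 0.3627

m = 0.3627


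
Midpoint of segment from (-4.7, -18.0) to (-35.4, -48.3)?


Mx = (-4.7 - 35.4)/2 = -40.1/2 = -20.0500
My = (-18.0 - 48.3)/2 = -66.3/2 = -33.1500

(-20.0500, -33.1500)


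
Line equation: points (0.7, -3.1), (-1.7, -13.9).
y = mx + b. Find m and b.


m = (-10.8)/(-2.4) = 4.5000
b = y1 - m*x1 = -3.1 - (-10.8*0.7)/(-2.4) = -3.1 - 3.1500 = -6.2500

y = 4.5000x - 6.2500


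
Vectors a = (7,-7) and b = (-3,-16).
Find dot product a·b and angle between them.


a·b = 7*(-3) - 7*(-16) = -21 + 112 = 91
|a| = sqrt(49+49) = 9.8995
|b| = sqrt(9+256) = 16.2788
cos(theta) = 91/(sqrt(98)*sqrt(265)) = 91/sqrt(25970) = 0.564684
theta = arccos(91/sqrt(25970)) = 55.6197 degrees

a·b = 91, theta = 55.6197 deg


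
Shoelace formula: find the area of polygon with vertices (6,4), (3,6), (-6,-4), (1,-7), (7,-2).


sum(xi*y_{i+1}) = 6*6 + 3*(-4) - 6*(-7) + 1*(-2) + 7*4 = 92
sum(yi*x_{i+1}) = 4*3 + 6*(-6) - 4*1 - 7*7 - 2*6 = -89
Area = |92 + 89|/2 = 181/2 = 90.5000

90.5000 sq units


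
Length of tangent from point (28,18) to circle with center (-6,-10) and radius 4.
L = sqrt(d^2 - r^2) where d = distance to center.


d = sqrt((28+ 6)^2 + (18+ 10)^2) = sqrt(1156+784) = 44.0454
L = sqrt(1940.0000 - 16) = sqrt(1924.0000) = 43.8634

43.8634


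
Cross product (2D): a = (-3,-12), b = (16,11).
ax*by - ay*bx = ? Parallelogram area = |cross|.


cross = -3*11 + 12*16 = -33 + 192 = 159
Parallelogram area = |159| = 159

cross = 159, parallelogram area = 159


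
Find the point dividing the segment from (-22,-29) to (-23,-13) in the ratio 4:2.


Px = (4*(-23) + 2*(-22))/6 = -136/6 = -22.6667
Py = (4*(-13) + 2*(-29))/6 = -110/6 = -18.3333

P = (-22.6667, -18.3333)


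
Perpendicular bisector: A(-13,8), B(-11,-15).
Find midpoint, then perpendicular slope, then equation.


Midpoint = (-12, -3.5)
Slope of AB = dy/dx = -23/2 = -11.5000
Perp slope = -dx/dy = 2/23 = 0.0870
b = My - (perp slope)*Mx = -3.5 + (2*(-12))/(-23) = -3.5 + 1.0435 = -2.4565

y = 0.0870x - 2.4565


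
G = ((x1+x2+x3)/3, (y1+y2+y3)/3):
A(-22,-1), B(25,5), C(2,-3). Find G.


Gx = (-22+25+2)/3 = 5/3 = 1.6667
Gy = (-1+5- 3)/3 = 1/3 = 0.3333

G = (1.6667, 0.3333)


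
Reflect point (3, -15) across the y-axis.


Reflection rule for y-axis: (-x, y)
(3, -15) -> (-3, -15)

(-3, -15)


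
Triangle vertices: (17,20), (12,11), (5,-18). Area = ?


17*(11+ 18) = 493
12*(-18-20) = -456
5*(20-11) = 45
sum = 82
Area = |82|/2 = 41.0000

41.0000 sq units


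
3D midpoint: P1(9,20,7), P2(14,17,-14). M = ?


Mx = (9+14)/2 = 11.5000
My = (20+17)/2 = 18.5000
Mz = (7- 14)/2 = -3.5000

M = (11.5000, 18.5000, -3.5000)


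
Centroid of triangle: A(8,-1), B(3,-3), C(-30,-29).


Gx = (8+3- 30)/3 = -19/3 = -6.3333
Gy = (-1- 3- 29)/3 = -33/3 = -11.0000

G = (-6.3333, -11.0000)


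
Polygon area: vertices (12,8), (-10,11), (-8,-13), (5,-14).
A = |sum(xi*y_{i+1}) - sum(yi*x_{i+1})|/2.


sum(xi*y_{i+1}) = 12*11 - 10*(-13) - 8*(-14) + 5*8 = 414
sum(yi*x_{i+1}) = 8*(-10) + 11*(-8) - 13*5 - 14*12 = -401
Area = |414 + 401|/2 = 815/2 = 407.5000

407.5000 sq units


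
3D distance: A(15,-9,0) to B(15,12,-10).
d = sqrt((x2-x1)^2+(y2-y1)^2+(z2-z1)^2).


dx=0, dy=21, dz=-10
d = sqrt(0+441+100) = sqrt(541) = 23.2594

23.2594


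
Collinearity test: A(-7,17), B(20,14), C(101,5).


-7*(14-5) + 20*(5-17) + 101*(17-14)
= -63 - 240 + 303 = 0

Yes, collinear (determinant = 0)


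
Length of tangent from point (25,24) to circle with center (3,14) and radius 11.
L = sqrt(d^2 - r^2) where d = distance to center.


d = sqrt((25-3)^2 + (24-14)^2) = sqrt(484+100) = 24.1661
L = sqrt(584.0000 - 121) = sqrt(463.0000) = 21.5174

21.5174


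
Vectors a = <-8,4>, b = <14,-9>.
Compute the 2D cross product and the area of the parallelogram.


cross = -8*(-9) - 4*14 = 72 - 56 = 16
Parallelogram area = |16| = 16

cross = 16, parallelogram area = 16


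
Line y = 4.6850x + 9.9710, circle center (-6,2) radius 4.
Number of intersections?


Substitute y = 4.6850x + 9.9710: (x+ 6)^2 + (4.6850x+9.9710-2)^2 = 16
Expand to Ax^2 + Bx + C = 0, where b-k = 7.971
A = 1+m^2 = 22.949225
B = 2(m(b-k) - h) = 2(4.6850*7.971 + 6) = 86.68827
C = h^2 + (b-k)^2 - r^2 = 36 + 63.536841 - 16 = 83.536841
disc = B^2-4AC = 7514.8562 - 7668.4230 = -153.5668
disc < 0

0 intersection points


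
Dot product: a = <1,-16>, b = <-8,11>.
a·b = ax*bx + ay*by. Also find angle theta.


a·b = 1*(-8) - 16*11 = -8 - 176 = -184
|a| = sqrt(1+256) = 16.0312
|b| = sqrt(64+121) = 13.6015
cos(theta) = -184/(sqrt(257)*sqrt(185)) = -184/sqrt(47545) = -0.843850
theta = arccos(-184/sqrt(47545)) = 147.5490 degrees

a·b = -184, theta = 147.5490 deg


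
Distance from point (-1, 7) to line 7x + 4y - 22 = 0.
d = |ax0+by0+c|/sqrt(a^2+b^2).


|7*(-1) + 4*7 - 22| = |-1| = 1
sqrt(49 + 16) = sqrt(65) = 8.0623
d = 1/sqrt(65) = 0.1240

0.1240


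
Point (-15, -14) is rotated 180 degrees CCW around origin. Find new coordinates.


cos(180) = -1, sin(180) = 0
x' = -15*(-1) + 14*0 = 15
y' = -15*0 - 14*(-1) = 14

(15, 14)


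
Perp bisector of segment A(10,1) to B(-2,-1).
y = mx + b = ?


Midpoint = (4, 0)
Slope of AB = dy/dx = -2/(-12) = 0.1667
Perp slope = -dx/dy = -12/2 = -6.0000
b = My - (perp slope)*Mx = 0 + (-12*4)/(-2) = 0 + 24.0000 = 24.0000

y = -6.0000x + 24.0000


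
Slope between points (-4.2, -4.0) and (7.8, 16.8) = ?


dy = 16.8 + 4.0 = 20.8
dx = 7.8 + 4.2 = 12.0
m = 20.8/12.0 = 1.7333

m = 1.7333


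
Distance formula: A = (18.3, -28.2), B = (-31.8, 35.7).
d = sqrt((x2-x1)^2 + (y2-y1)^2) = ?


dx = -31.8 - 18.3 = -50.1
dy = 35.7 + 28.2 = 63.9
d = sqrt(2510.01 + 4083.21) = sqrt(6593.22) = 81.1986

81.1986


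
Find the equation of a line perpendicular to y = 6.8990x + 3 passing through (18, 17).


Perpendicular slope = -1/m1 = -1/6.8990 = -0.1449
b2 = y0 - m2*x0 = 17 + 18/6.8990 = 17 + 2.6091 = 19.6091

y = -0.1449x + 19.6091


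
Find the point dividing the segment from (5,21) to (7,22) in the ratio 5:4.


Px = (5*7 + 4*5)/9 = 55/9 = 6.1111
Py = (5*22 + 4*21)/9 = 194/9 = 21.5556

P = (6.1111, 21.5556)


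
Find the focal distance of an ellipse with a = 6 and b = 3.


c^2 = 6^2 - 3^2 = 36 - 9 = 27
c = sqrt(27) = 5.1962

c = 5.1962


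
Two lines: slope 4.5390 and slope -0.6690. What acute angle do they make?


m1-m2 = 5.208
1+m1*m2 = -2.036591
tan(theta) = |5.208/(-2.036591)| = 2.557214
theta = arctan(|5.208/(-2.036591)|) = 68.6420 degrees (acute angle)

68.6420 degrees


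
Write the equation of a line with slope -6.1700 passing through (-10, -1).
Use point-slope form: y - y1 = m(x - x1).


y + 1 = -6.1700(x + 10)
y = -6.1700x - 1 + 6.1700*(-10)
y = -6.1700x - 62.7000

y = -6.1700x - 62.7000
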